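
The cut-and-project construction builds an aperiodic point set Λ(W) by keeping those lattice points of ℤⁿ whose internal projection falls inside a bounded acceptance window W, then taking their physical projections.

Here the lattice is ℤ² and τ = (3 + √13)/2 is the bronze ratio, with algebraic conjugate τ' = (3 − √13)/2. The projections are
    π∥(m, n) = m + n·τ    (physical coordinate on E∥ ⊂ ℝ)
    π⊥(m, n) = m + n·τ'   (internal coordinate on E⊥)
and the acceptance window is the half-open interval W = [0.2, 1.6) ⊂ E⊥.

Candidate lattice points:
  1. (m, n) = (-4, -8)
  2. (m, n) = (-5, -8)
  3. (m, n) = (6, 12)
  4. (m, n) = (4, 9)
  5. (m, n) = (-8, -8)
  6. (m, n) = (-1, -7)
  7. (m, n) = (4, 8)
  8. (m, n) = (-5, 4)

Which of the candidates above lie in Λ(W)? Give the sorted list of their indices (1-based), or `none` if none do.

Compute τ' = (3−√13)/2 = -0.30278, so π⊥(m,n) = m -0.30278·n.
[1] lift (-4,-8): star map gives -1.57779; window check 0.2 ≤ -1.57779 < 1.6 is false → out
[2] lift (-5,-8): star map gives -2.57779; window check 0.2 ≤ -2.57779 < 1.6 is false → out
[3] lift (6,12): star map gives 2.36669; window check 0.2 ≤ 2.36669 < 1.6 is false → out
[4] lift (4,9): star map gives 1.27502; window check 0.2 ≤ 1.27502 < 1.6 is true → IN Λ
[5] lift (-8,-8): star map gives -5.57779; window check 0.2 ≤ -5.57779 < 1.6 is false → out
[6] lift (-1,-7): star map gives 1.11943; window check 0.2 ≤ 1.11943 < 1.6 is true → IN Λ
[7] lift (4,8): star map gives 1.57779; window check 0.2 ≤ 1.57779 < 1.6 is true → IN Λ
[8] lift (-5,4): star map gives -6.21110; window check 0.2 ≤ -6.21110 < 1.6 is false → out

4, 6, 7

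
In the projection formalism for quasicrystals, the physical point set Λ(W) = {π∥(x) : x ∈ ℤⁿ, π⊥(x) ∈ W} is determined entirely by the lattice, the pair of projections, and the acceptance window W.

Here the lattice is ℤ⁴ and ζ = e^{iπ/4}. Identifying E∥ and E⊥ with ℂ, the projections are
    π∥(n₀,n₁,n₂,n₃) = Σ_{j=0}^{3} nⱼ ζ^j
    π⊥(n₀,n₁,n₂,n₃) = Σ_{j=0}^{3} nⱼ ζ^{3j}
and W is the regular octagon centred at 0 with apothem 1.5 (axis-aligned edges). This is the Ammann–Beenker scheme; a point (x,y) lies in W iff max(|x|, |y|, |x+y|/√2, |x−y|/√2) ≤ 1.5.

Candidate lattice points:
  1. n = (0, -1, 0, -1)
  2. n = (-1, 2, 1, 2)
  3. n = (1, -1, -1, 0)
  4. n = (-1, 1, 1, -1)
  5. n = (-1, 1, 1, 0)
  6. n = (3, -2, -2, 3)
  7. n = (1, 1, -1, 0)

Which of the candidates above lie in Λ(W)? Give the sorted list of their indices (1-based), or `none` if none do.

Internal map: ζ^{3j} for j=0..3 gives (1,0), (−√2/2,√2/2), (0,−1), (√2/2,√2/2).
#1 (0, -1, 0, -1): internal (0.0000, -1.4142); octagon support 1.4142 vs apothem 1.5 → ∈ W
#2 (-1, 2, 1, 2): internal (-1.0000, 1.8284); octagon support 2.0000 vs apothem 1.5 → ∉ W
#3 (1, -1, -1, 0): internal (1.7071, 0.2929); octagon support 1.7071 vs apothem 1.5 → ∉ W
#4 (-1, 1, 1, -1): internal (-2.4142, -1.0000); octagon support 2.4142 vs apothem 1.5 → ∉ W
#5 (-1, 1, 1, 0): internal (-1.7071, -0.2929); octagon support 1.7071 vs apothem 1.5 → ∉ W
#6 (3, -2, -2, 3): internal (6.5355, 2.7071); octagon support 6.5355 vs apothem 1.5 → ∉ W
#7 (1, 1, -1, 0): internal (0.2929, 1.7071); octagon support 1.7071 vs apothem 1.5 → ∉ W

1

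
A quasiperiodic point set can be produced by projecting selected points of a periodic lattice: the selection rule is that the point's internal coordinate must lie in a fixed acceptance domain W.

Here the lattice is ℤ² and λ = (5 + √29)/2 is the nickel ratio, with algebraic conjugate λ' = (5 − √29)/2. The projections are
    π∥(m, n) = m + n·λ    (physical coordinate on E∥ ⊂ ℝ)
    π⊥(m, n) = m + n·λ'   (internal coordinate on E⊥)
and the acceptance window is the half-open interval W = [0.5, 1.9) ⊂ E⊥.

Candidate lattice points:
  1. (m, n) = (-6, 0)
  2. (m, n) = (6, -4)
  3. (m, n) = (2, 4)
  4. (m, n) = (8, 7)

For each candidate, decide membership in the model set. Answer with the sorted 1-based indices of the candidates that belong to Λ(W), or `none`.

3

λ' = (5−√29)/2 ≈ -0.19258.
[1] lift (-6,0): star map gives -6.00000; window check 0.5 ≤ -6.00000 < 1.9 is false → out
[2] lift (6,-4): star map gives 6.77033; window check 0.5 ≤ 6.77033 < 1.9 is false → out
[3] lift (2,4): star map gives 1.22967; window check 0.5 ≤ 1.22967 < 1.9 is true → IN Λ
[4] lift (8,7): star map gives 6.65192; window check 0.5 ≤ 6.65192 < 1.9 is false → out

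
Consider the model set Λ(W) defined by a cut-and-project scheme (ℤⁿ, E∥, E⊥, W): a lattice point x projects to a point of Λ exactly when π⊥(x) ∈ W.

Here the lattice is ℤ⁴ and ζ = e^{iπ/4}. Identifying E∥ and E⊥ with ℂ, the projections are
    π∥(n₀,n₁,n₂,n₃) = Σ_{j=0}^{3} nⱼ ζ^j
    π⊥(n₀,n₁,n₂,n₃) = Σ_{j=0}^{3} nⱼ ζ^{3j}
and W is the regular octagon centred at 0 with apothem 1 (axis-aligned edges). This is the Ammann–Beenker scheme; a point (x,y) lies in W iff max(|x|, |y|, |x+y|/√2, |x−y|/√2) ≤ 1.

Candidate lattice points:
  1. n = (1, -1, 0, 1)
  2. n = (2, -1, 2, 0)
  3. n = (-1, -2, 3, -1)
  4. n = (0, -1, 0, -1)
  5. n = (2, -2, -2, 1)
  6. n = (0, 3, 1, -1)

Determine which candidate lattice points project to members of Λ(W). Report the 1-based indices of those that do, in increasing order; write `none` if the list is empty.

none

With ζ = e^{iπ/4} the internal vectors are ζ^0,ζ^3,ζ^6,ζ^9.
#1 (1, -1, 0, 1): internal (2.41421, 0.00000); octagon support 2.41421 vs apothem 1 → ∉ W
#2 (2, -1, 2, 0): internal (2.70711, -2.70711); octagon support 3.82843 vs apothem 1 → ∉ W
#3 (-1, -2, 3, -1): internal (-0.29289, -5.12132); octagon support 5.12132 vs apothem 1 → ∉ W
#4 (0, -1, 0, -1): internal (0.00000, -1.41421); octagon support 1.41421 vs apothem 1 → ∉ W
#5 (2, -2, -2, 1): internal (4.12132, 1.29289); octagon support 4.12132 vs apothem 1 → ∉ W
#6 (0, 3, 1, -1): internal (-2.82843, 0.41421); octagon support 2.82843 vs apothem 1 → ∉ W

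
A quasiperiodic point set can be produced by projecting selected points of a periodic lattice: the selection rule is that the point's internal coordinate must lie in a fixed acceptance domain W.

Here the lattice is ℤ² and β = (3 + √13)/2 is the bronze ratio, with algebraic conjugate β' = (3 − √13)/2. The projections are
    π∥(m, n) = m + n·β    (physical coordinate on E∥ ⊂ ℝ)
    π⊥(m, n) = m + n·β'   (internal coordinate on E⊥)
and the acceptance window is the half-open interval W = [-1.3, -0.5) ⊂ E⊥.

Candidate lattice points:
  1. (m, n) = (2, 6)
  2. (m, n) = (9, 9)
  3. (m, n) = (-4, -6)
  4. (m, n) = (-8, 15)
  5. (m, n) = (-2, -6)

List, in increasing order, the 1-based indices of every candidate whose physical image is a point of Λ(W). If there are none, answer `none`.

none

Numerically β ≈ 3.30278 and β' = −1/β ≈ -0.30278.
#1 (2,6): internal coord 2 + (6)·β' = +0.18335; +0.18335 ∉ [-1.3, -0.5) → out
#2 (9,9): internal coord 9 + (9)·β' = +6.27502; +6.27502 ∉ [-1.3, -0.5) → out
#3 (-4,-6): internal coord -4 + (-6)·β' = -2.18335; -2.18335 ∉ [-1.3, -0.5) → out
#4 (-8,15): internal coord -8 + (15)·β' = -12.54163; -12.54163 ∉ [-1.3, -0.5) → out
#5 (-2,-6): internal coord -2 + (-6)·β' = -0.18335; -0.18335 ∉ [-1.3, -0.5) → out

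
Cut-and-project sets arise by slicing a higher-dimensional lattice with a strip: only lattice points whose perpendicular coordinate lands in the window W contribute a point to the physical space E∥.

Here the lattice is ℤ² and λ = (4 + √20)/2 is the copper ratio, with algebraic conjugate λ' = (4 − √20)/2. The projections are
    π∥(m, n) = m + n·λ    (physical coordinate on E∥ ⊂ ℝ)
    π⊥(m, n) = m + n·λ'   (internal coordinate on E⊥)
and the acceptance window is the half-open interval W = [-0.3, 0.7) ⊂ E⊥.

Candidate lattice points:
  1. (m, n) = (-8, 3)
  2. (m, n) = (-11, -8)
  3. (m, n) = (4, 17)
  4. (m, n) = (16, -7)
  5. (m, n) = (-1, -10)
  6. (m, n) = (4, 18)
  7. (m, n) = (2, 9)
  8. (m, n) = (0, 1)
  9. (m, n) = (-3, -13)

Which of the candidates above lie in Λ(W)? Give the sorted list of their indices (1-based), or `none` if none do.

3, 6, 7, 8, 9

Numerically λ ≈ 4.23607 and λ' = −1/λ ≈ -0.23607.
[1] lift (-8,3): star map gives -8.70820; window check -0.3 ≤ -8.70820 < 0.7 is false → out
[2] lift (-11,-8): star map gives -9.11146; window check -0.3 ≤ -9.11146 < 0.7 is false → out
[3] lift (4,17): star map gives -0.01316; window check -0.3 ≤ -0.01316 < 0.7 is true → IN Λ
[4] lift (16,-7): star map gives 17.65248; window check -0.3 ≤ 17.65248 < 0.7 is false → out
[5] lift (-1,-10): star map gives 1.36068; window check -0.3 ≤ 1.36068 < 0.7 is false → out
[6] lift (4,18): star map gives -0.24922; window check -0.3 ≤ -0.24922 < 0.7 is true → IN Λ
[7] lift (2,9): star map gives -0.12461; window check -0.3 ≤ -0.12461 < 0.7 is true → IN Λ
[8] lift (0,1): star map gives -0.23607; window check -0.3 ≤ -0.23607 < 0.7 is true → IN Λ
[9] lift (-3,-13): star map gives 0.06888; window check -0.3 ≤ 0.06888 < 0.7 is true → IN Λ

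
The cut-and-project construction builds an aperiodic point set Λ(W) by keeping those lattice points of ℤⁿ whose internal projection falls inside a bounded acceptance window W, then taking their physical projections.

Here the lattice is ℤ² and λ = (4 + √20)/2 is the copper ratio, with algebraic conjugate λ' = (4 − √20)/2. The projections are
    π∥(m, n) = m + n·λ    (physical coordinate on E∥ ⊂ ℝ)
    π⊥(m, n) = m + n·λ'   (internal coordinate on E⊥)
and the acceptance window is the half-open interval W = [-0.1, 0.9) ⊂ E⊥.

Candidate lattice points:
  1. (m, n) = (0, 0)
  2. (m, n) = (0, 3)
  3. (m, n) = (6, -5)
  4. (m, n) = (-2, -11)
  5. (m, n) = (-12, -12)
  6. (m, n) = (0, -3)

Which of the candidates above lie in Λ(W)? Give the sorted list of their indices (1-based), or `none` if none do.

Compute λ' = (4−√20)/2 = -0.236068, so π⊥(m,n) = m -0.236068·n.
candidate 1: (m,n)=(0,0) → π∥ = 0+0·λ ≈ 0.000000, π⊥ = 0+0·λ' ≈ 0.000000 ∈ [-0.1, 0.9) ⇒ IN Λ
candidate 2: (m,n)=(0,3) → π∥ = 0+3·λ ≈ 12.708204, π⊥ = 0+3·λ' ≈ -0.708204 ∉ [-0.1, 0.9) ⇒ out
candidate 3: (m,n)=(6,-5) → π∥ = 6-5·λ ≈ -15.180340, π⊥ = 6-5·λ' ≈ 7.180340 ∉ [-0.1, 0.9) ⇒ out
candidate 4: (m,n)=(-2,-11) → π∥ = -2-11·λ ≈ -48.596748, π⊥ = -2-11·λ' ≈ 0.596748 ∈ [-0.1, 0.9) ⇒ IN Λ
candidate 5: (m,n)=(-12,-12) → π∥ = -12-12·λ ≈ -62.832816, π⊥ = -12-12·λ' ≈ -9.167184 ∉ [-0.1, 0.9) ⇒ out
candidate 6: (m,n)=(0,-3) → π∥ = 0-3·λ ≈ -12.708204, π⊥ = 0-3·λ' ≈ 0.708204 ∈ [-0.1, 0.9) ⇒ IN Λ

1, 4, 6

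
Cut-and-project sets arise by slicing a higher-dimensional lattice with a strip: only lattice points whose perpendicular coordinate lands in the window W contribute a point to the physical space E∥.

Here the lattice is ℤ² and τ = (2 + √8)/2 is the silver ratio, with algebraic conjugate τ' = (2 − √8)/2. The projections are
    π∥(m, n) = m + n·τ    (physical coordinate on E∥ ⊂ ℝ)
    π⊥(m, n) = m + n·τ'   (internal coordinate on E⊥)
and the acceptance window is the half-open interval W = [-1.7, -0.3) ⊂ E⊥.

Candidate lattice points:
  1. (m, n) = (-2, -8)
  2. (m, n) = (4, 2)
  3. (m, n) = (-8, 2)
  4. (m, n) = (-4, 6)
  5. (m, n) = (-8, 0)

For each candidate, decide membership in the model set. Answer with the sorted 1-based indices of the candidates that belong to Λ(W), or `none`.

none

Numerically τ ≈ 2.4142 and τ' = −1/τ ≈ -0.4142.
#1 (-2,-8): internal coord -2 + (-8)·τ' = +1.3137; +1.3137 ∉ [-1.7, -0.3) → out
#2 (4,2): internal coord 4 + (2)·τ' = +3.1716; +3.1716 ∉ [-1.7, -0.3) → out
#3 (-8,2): internal coord -8 + (2)·τ' = -8.8284; -8.8284 ∉ [-1.7, -0.3) → out
#4 (-4,6): internal coord -4 + (6)·τ' = -6.4853; -6.4853 ∉ [-1.7, -0.3) → out
#5 (-8,0): internal coord -8 + (0)·τ' = -8.0000; -8.0000 ∉ [-1.7, -0.3) → out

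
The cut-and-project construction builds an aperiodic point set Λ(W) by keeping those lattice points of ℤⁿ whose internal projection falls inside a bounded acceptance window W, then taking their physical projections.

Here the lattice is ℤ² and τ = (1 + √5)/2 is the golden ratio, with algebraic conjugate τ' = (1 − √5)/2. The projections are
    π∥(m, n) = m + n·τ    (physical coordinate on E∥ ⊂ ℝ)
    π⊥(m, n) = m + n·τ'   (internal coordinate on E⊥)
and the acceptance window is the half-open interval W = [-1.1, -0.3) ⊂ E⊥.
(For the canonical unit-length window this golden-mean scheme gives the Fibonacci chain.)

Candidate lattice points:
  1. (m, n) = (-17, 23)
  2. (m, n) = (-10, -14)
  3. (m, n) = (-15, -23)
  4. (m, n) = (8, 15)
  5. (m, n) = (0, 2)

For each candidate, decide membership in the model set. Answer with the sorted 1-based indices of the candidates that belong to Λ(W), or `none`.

3

τ' = (1−√5)/2 ≈ -0.618034.
[1] lift (-17,23): star map gives -31.214782; window check -1.1 ≤ -31.214782 < -0.3 is false → out
[2] lift (-10,-14): star map gives -1.347524; window check -1.1 ≤ -1.347524 < -0.3 is false → out
[3] lift (-15,-23): star map gives -0.785218; window check -1.1 ≤ -0.785218 < -0.3 is true → IN Λ
[4] lift (8,15): star map gives -1.270510; window check -1.1 ≤ -1.270510 < -0.3 is false → out
[5] lift (0,2): star map gives -1.236068; window check -1.1 ≤ -1.236068 < -0.3 is false → out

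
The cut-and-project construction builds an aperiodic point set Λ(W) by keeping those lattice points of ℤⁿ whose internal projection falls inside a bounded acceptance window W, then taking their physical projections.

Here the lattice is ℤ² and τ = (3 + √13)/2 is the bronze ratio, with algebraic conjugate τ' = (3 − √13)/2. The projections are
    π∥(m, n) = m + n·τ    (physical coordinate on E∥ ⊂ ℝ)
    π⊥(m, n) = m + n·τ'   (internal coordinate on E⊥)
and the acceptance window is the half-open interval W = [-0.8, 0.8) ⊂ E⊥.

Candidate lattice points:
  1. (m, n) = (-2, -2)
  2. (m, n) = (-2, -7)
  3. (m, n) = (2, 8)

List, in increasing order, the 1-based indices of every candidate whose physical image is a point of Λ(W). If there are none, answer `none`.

τ' = (3−√13)/2 ≈ -0.30278.
[1] lift (-2,-2): star map gives -1.39445; window check -0.8 ≤ -1.39445 < 0.8 is false → out
[2] lift (-2,-7): star map gives 0.11943; window check -0.8 ≤ 0.11943 < 0.8 is true → IN Λ
[3] lift (2,8): star map gives -0.42221; window check -0.8 ≤ -0.42221 < 0.8 is true → IN Λ

2, 3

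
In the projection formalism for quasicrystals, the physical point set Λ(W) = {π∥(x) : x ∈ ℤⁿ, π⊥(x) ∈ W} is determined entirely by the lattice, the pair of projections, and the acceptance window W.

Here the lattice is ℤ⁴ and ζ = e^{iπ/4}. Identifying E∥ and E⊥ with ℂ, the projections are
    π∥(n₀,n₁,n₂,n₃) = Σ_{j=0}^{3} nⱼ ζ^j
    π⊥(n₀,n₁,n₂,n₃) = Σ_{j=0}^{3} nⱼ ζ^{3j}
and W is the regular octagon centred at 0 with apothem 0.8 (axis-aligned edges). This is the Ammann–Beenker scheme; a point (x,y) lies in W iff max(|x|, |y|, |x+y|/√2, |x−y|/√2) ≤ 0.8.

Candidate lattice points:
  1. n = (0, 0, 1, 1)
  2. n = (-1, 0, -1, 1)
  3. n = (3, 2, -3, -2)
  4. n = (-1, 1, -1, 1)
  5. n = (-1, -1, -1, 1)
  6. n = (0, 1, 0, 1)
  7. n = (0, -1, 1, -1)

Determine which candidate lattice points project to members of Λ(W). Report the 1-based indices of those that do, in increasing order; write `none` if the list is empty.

Internal map: ζ^{3j} for j=0..3 gives (1,0), (−√2/2,√2/2), (0,−1), (√2/2,√2/2).
candidate 1: n = (0, 0, 1, 1) → π⊥ ≈ (+0.70711, -0.29289); max(|x|,|y|,|x±y|/√2) = 0.70711 ≤ 0.8 ⇒ ∈ W
candidate 2: n = (-1, 0, -1, 1) → π⊥ ≈ (-0.29289, +1.70711); max(|x|,|y|,|x±y|/√2) = 1.70711 > 0.8 ⇒ ∉ W
candidate 3: n = (3, 2, -3, -2) → π⊥ ≈ (+0.17157, +3.00000); max(|x|,|y|,|x±y|/√2) = 3.00000 > 0.8 ⇒ ∉ W
candidate 4: n = (-1, 1, -1, 1) → π⊥ ≈ (-1.00000, +2.41421); max(|x|,|y|,|x±y|/√2) = 2.41421 > 0.8 ⇒ ∉ W
candidate 5: n = (-1, -1, -1, 1) → π⊥ ≈ (+0.41421, +1.00000); max(|x|,|y|,|x±y|/√2) = 1.00000 > 0.8 ⇒ ∉ W
candidate 6: n = (0, 1, 0, 1) → π⊥ ≈ (+0.00000, +1.41421); max(|x|,|y|,|x±y|/√2) = 1.41421 > 0.8 ⇒ ∉ W
candidate 7: n = (0, -1, 1, -1) → π⊥ ≈ (+0.00000, -2.41421); max(|x|,|y|,|x±y|/√2) = 2.41421 > 0.8 ⇒ ∉ W

1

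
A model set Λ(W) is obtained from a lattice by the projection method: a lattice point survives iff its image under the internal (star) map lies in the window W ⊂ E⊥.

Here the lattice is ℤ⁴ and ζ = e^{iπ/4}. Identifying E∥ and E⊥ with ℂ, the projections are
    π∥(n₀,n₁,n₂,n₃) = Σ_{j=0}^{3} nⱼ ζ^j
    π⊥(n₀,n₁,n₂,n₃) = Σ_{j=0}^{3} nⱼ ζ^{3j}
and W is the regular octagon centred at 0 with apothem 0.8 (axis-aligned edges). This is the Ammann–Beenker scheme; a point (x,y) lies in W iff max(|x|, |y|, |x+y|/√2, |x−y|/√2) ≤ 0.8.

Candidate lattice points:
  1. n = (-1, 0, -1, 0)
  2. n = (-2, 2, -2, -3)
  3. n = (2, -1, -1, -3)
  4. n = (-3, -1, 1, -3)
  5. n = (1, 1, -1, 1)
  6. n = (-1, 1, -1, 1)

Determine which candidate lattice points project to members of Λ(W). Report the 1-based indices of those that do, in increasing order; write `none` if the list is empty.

With ζ = e^{iπ/4} the internal vectors are ζ^0,ζ^3,ζ^6,ζ^9.
candidate 1: n = (-1, 0, -1, 0) → π⊥ ≈ (-1.00000, +1.00000); max(|x|,|y|,|x±y|/√2) = 1.41421 > 0.8 ⇒ ∉ W
candidate 2: n = (-2, 2, -2, -3) → π⊥ ≈ (-5.53553, +1.29289); max(|x|,|y|,|x±y|/√2) = 5.53553 > 0.8 ⇒ ∉ W
candidate 3: n = (2, -1, -1, -3) → π⊥ ≈ (+0.58579, -1.82843); max(|x|,|y|,|x±y|/√2) = 1.82843 > 0.8 ⇒ ∉ W
candidate 4: n = (-3, -1, 1, -3) → π⊥ ≈ (-4.41421, -3.82843); max(|x|,|y|,|x±y|/√2) = 5.82843 > 0.8 ⇒ ∉ W
candidate 5: n = (1, 1, -1, 1) → π⊥ ≈ (+1.00000, +2.41421); max(|x|,|y|,|x±y|/√2) = 2.41421 > 0.8 ⇒ ∉ W
candidate 6: n = (-1, 1, -1, 1) → π⊥ ≈ (-1.00000, +2.41421); max(|x|,|y|,|x±y|/√2) = 2.41421 > 0.8 ⇒ ∉ W

none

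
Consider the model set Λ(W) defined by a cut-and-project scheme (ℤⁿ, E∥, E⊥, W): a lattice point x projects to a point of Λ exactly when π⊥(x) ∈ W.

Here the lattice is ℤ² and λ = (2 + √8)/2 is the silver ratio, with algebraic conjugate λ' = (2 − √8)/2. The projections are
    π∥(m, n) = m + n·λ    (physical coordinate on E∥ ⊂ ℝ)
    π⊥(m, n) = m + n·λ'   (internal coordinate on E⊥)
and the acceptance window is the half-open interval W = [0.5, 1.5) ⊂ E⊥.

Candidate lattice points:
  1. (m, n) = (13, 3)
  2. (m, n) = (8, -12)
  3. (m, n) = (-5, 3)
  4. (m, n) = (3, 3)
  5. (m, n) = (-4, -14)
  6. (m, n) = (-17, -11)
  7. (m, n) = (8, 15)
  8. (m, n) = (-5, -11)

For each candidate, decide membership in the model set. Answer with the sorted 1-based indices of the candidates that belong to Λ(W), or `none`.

none

Compute λ' = (2−√8)/2 = -0.4142, so π⊥(m,n) = m -0.4142·n.
candidate 1: (m,n)=(13,3) → π∥ = 13+3·λ ≈ 20.2426, π⊥ = 13+3·λ' ≈ 11.7574 ∉ [0.5, 1.5) ⇒ out
candidate 2: (m,n)=(8,-12) → π∥ = 8-12·λ ≈ -20.9706, π⊥ = 8-12·λ' ≈ 12.9706 ∉ [0.5, 1.5) ⇒ out
candidate 3: (m,n)=(-5,3) → π∥ = -5+3·λ ≈ 2.2426, π⊥ = -5+3·λ' ≈ -6.2426 ∉ [0.5, 1.5) ⇒ out
candidate 4: (m,n)=(3,3) → π∥ = 3+3·λ ≈ 10.2426, π⊥ = 3+3·λ' ≈ 1.7574 ∉ [0.5, 1.5) ⇒ out
candidate 5: (m,n)=(-4,-14) → π∥ = -4-14·λ ≈ -37.7990, π⊥ = -4-14·λ' ≈ 1.7990 ∉ [0.5, 1.5) ⇒ out
candidate 6: (m,n)=(-17,-11) → π∥ = -17-11·λ ≈ -43.5563, π⊥ = -17-11·λ' ≈ -12.4437 ∉ [0.5, 1.5) ⇒ out
candidate 7: (m,n)=(8,15) → π∥ = 8+15·λ ≈ 44.2132, π⊥ = 8+15·λ' ≈ 1.7868 ∉ [0.5, 1.5) ⇒ out
candidate 8: (m,n)=(-5,-11) → π∥ = -5-11·λ ≈ -31.5563, π⊥ = -5-11·λ' ≈ -0.4437 ∉ [0.5, 1.5) ⇒ out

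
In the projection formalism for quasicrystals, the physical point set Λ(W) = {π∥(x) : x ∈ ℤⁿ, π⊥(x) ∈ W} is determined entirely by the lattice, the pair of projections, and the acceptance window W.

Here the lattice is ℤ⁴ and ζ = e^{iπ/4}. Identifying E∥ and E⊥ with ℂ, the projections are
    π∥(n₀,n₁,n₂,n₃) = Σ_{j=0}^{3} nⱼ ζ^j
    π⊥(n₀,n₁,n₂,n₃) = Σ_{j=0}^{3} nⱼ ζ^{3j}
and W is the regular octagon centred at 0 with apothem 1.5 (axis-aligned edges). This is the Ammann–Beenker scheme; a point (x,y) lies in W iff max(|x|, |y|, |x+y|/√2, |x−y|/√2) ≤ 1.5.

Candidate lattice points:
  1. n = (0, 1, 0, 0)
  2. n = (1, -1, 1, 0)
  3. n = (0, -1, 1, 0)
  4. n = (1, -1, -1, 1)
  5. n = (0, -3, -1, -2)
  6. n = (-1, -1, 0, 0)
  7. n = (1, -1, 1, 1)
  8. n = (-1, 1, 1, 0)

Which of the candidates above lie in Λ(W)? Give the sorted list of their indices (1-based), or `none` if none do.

1, 6

With ζ = e^{iπ/4} the internal vectors are ζ^0,ζ^3,ζ^6,ζ^9.
candidate 1: n = (0, 1, 0, 0) → π⊥ ≈ (-0.70711, +0.70711); max(|x|,|y|,|x±y|/√2) = 1.00000 ≤ 1.5 ⇒ ∈ W
candidate 2: n = (1, -1, 1, 0) → π⊥ ≈ (+1.70711, -1.70711); max(|x|,|y|,|x±y|/√2) = 2.41421 > 1.5 ⇒ ∉ W
candidate 3: n = (0, -1, 1, 0) → π⊥ ≈ (+0.70711, -1.70711); max(|x|,|y|,|x±y|/√2) = 1.70711 > 1.5 ⇒ ∉ W
candidate 4: n = (1, -1, -1, 1) → π⊥ ≈ (+2.41421, +1.00000); max(|x|,|y|,|x±y|/√2) = 2.41421 > 1.5 ⇒ ∉ W
candidate 5: n = (0, -3, -1, -2) → π⊥ ≈ (+0.70711, -2.53553); max(|x|,|y|,|x±y|/√2) = 2.53553 > 1.5 ⇒ ∉ W
candidate 6: n = (-1, -1, 0, 0) → π⊥ ≈ (-0.29289, -0.70711); max(|x|,|y|,|x±y|/√2) = 0.70711 ≤ 1.5 ⇒ ∈ W
candidate 7: n = (1, -1, 1, 1) → π⊥ ≈ (+2.41421, -1.00000); max(|x|,|y|,|x±y|/√2) = 2.41421 > 1.5 ⇒ ∉ W
candidate 8: n = (-1, 1, 1, 0) → π⊥ ≈ (-1.70711, -0.29289); max(|x|,|y|,|x±y|/√2) = 1.70711 > 1.5 ⇒ ∉ W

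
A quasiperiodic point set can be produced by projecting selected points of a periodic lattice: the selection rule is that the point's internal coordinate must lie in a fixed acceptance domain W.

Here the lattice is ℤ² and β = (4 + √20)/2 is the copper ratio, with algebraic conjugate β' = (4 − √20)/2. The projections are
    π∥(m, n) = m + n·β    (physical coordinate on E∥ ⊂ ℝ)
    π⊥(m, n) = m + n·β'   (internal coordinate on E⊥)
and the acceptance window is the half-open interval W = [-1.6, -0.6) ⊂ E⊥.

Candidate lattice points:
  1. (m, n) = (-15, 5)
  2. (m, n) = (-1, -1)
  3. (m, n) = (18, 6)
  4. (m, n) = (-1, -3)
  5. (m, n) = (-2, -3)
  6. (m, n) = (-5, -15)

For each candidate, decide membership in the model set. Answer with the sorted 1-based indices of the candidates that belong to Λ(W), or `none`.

2, 5, 6

Numerically β ≈ 4.236068 and β' = −1/β ≈ -0.236068.
candidate 1: (m,n)=(-15,5) → π∥ = -15+5·β ≈ 6.180340, π⊥ = -15+5·β' ≈ -16.180340 ∉ [-1.6, -0.6) ⇒ out
candidate 2: (m,n)=(-1,-1) → π∥ = -1-1·β ≈ -5.236068, π⊥ = -1-1·β' ≈ -0.763932 ∈ [-1.6, -0.6) ⇒ IN Λ
candidate 3: (m,n)=(18,6) → π∥ = 18+6·β ≈ 43.416408, π⊥ = 18+6·β' ≈ 16.583592 ∉ [-1.6, -0.6) ⇒ out
candidate 4: (m,n)=(-1,-3) → π∥ = -1-3·β ≈ -13.708204, π⊥ = -1-3·β' ≈ -0.291796 ∉ [-1.6, -0.6) ⇒ out
candidate 5: (m,n)=(-2,-3) → π∥ = -2-3·β ≈ -14.708204, π⊥ = -2-3·β' ≈ -1.291796 ∈ [-1.6, -0.6) ⇒ IN Λ
candidate 6: (m,n)=(-5,-15) → π∥ = -5-15·β ≈ -68.541020, π⊥ = -5-15·β' ≈ -1.458980 ∈ [-1.6, -0.6) ⇒ IN Λ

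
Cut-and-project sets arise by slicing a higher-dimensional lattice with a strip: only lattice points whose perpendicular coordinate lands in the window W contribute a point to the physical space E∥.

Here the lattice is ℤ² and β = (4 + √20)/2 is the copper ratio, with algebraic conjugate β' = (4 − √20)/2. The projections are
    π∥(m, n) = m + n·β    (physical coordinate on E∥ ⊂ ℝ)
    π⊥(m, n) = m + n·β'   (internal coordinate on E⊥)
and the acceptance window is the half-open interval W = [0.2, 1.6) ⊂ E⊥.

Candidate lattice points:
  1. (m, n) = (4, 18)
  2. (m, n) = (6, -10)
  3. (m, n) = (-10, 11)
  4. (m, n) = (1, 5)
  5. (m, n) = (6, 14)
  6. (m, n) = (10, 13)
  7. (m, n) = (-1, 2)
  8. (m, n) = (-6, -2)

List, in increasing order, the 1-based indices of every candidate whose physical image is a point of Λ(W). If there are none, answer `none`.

none

β' = (4−√20)/2 ≈ -0.2361.
candidate 1: (m,n)=(4,18) → π∥ = 4+18·β ≈ 80.2492, π⊥ = 4+18·β' ≈ -0.2492 ∉ [0.2, 1.6) ⇒ out
candidate 2: (m,n)=(6,-10) → π∥ = 6-10·β ≈ -36.3607, π⊥ = 6-10·β' ≈ 8.3607 ∉ [0.2, 1.6) ⇒ out
candidate 3: (m,n)=(-10,11) → π∥ = -10+11·β ≈ 36.5967, π⊥ = -10+11·β' ≈ -12.5967 ∉ [0.2, 1.6) ⇒ out
candidate 4: (m,n)=(1,5) → π∥ = 1+5·β ≈ 22.1803, π⊥ = 1+5·β' ≈ -0.1803 ∉ [0.2, 1.6) ⇒ out
candidate 5: (m,n)=(6,14) → π∥ = 6+14·β ≈ 65.3050, π⊥ = 6+14·β' ≈ 2.6950 ∉ [0.2, 1.6) ⇒ out
candidate 6: (m,n)=(10,13) → π∥ = 10+13·β ≈ 65.0689, π⊥ = 10+13·β' ≈ 6.9311 ∉ [0.2, 1.6) ⇒ out
candidate 7: (m,n)=(-1,2) → π∥ = -1+2·β ≈ 7.4721, π⊥ = -1+2·β' ≈ -1.4721 ∉ [0.2, 1.6) ⇒ out
candidate 8: (m,n)=(-6,-2) → π∥ = -6-2·β ≈ -14.4721, π⊥ = -6-2·β' ≈ -5.5279 ∉ [0.2, 1.6) ⇒ out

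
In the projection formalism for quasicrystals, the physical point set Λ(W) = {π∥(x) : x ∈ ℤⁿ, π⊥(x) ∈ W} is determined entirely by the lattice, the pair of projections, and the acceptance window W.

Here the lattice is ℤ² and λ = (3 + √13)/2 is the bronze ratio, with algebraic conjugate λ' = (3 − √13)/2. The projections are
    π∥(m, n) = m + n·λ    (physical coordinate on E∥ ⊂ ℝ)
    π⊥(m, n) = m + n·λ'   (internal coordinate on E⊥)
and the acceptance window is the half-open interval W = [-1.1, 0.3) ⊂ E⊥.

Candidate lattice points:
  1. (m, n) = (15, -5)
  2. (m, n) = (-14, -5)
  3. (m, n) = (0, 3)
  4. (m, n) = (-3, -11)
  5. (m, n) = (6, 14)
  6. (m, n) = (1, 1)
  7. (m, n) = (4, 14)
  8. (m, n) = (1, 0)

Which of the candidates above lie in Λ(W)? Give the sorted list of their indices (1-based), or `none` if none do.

3, 7

λ' = (3−√13)/2 ≈ -0.30278.
[1] lift (15,-5): star map gives 16.51388; window check -1.1 ≤ 16.51388 < 0.3 is false → out
[2] lift (-14,-5): star map gives -12.48612; window check -1.1 ≤ -12.48612 < 0.3 is false → out
[3] lift (0,3): star map gives -0.90833; window check -1.1 ≤ -0.90833 < 0.3 is true → IN Λ
[4] lift (-3,-11): star map gives 0.33053; window check -1.1 ≤ 0.33053 < 0.3 is false → out
[5] lift (6,14): star map gives 1.76114; window check -1.1 ≤ 1.76114 < 0.3 is false → out
[6] lift (1,1): star map gives 0.69722; window check -1.1 ≤ 0.69722 < 0.3 is false → out
[7] lift (4,14): star map gives -0.23886; window check -1.1 ≤ -0.23886 < 0.3 is true → IN Λ
[8] lift (1,0): star map gives 1.00000; window check -1.1 ≤ 1.00000 < 0.3 is false → out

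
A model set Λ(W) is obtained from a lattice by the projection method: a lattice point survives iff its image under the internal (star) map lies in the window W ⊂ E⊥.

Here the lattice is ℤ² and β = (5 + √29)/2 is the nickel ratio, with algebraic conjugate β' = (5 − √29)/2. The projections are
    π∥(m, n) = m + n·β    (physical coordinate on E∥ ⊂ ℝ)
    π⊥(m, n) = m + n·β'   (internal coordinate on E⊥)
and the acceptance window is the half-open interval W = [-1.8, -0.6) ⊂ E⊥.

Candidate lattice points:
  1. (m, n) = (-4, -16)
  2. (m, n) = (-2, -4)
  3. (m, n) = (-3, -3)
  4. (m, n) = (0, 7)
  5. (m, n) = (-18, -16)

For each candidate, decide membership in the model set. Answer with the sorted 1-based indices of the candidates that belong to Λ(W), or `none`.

Numerically β ≈ 5.19258 and β' = −1/β ≈ -0.19258.
[1] lift (-4,-16): star map gives -0.91868; window check -1.8 ≤ -0.91868 < -0.6 is true → IN Λ
[2] lift (-2,-4): star map gives -1.22967; window check -1.8 ≤ -1.22967 < -0.6 is true → IN Λ
[3] lift (-3,-3): star map gives -2.42225; window check -1.8 ≤ -2.42225 < -0.6 is false → out
[4] lift (0,7): star map gives -1.34808; window check -1.8 ≤ -1.34808 < -0.6 is true → IN Λ
[5] lift (-18,-16): star map gives -14.91868; window check -1.8 ≤ -14.91868 < -0.6 is false → out

1, 2, 4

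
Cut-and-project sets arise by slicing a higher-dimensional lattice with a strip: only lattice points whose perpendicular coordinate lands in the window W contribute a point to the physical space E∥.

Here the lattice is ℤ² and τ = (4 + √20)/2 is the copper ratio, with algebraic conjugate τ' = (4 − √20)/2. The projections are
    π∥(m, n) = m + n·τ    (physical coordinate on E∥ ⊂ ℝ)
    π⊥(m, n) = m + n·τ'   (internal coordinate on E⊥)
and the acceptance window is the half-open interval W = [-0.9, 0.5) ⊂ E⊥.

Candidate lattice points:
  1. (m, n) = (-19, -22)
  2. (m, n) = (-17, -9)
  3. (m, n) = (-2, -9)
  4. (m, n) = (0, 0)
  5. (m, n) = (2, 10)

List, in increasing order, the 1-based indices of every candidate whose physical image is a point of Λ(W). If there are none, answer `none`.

Numerically τ ≈ 4.236068 and τ' = −1/τ ≈ -0.236068.
[1] lift (-19,-22): star map gives -13.806504; window check -0.9 ≤ -13.806504 < 0.5 is false → out
[2] lift (-17,-9): star map gives -14.875388; window check -0.9 ≤ -14.875388 < 0.5 is false → out
[3] lift (-2,-9): star map gives 0.124612; window check -0.9 ≤ 0.124612 < 0.5 is true → IN Λ
[4] lift (0,0): star map gives 0.000000; window check -0.9 ≤ 0.000000 < 0.5 is true → IN Λ
[5] lift (2,10): star map gives -0.360680; window check -0.9 ≤ -0.360680 < 0.5 is true → IN Λ

3, 4, 5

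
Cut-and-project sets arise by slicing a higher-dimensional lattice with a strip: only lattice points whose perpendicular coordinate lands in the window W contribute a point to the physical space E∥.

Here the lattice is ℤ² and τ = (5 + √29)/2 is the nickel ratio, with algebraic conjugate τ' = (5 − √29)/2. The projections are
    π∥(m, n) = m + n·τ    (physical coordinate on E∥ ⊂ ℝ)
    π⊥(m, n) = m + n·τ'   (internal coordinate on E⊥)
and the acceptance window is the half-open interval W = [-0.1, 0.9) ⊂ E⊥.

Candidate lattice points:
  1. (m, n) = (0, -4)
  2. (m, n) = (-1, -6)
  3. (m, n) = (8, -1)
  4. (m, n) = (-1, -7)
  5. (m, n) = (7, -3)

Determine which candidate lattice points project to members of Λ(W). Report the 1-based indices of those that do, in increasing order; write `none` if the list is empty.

1, 2, 4

Compute τ' = (5−√29)/2 = -0.192582, so π⊥(m,n) = m -0.192582·n.
#1 (0,-4): internal coord 0 + (-4)·τ' = +0.770330; +0.770330 ∈ [-0.1, 0.9) → IN Λ
#2 (-1,-6): internal coord -1 + (-6)·τ' = +0.155494; +0.155494 ∈ [-0.1, 0.9) → IN Λ
#3 (8,-1): internal coord 8 + (-1)·τ' = +8.192582; +8.192582 ∉ [-0.1, 0.9) → out
#4 (-1,-7): internal coord -1 + (-7)·τ' = +0.348077; +0.348077 ∈ [-0.1, 0.9) → IN Λ
#5 (7,-3): internal coord 7 + (-3)·τ' = +7.577747; +7.577747 ∉ [-0.1, 0.9) → out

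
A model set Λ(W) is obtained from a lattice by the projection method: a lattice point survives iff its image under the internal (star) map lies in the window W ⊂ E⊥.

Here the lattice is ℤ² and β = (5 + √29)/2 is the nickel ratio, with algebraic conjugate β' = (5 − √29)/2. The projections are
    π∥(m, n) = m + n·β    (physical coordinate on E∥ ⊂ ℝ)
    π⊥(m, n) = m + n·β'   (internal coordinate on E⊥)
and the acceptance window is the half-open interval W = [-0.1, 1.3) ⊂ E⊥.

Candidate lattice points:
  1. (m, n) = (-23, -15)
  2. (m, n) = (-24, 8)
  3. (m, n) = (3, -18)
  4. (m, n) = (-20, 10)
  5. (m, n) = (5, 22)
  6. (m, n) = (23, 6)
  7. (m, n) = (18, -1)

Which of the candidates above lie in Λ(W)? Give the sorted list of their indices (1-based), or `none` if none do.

5

β' = (5−√29)/2 ≈ -0.192582.
#1 (-23,-15): internal coord -23 + (-15)·β' = -20.111264; -20.111264 ∉ [-0.1, 1.3) → out
#2 (-24,8): internal coord -24 + (8)·β' = -25.540659; -25.540659 ∉ [-0.1, 1.3) → out
#3 (3,-18): internal coord 3 + (-18)·β' = +6.466483; +6.466483 ∉ [-0.1, 1.3) → out
#4 (-20,10): internal coord -20 + (10)·β' = -21.925824; -21.925824 ∉ [-0.1, 1.3) → out
#5 (5,22): internal coord 5 + (22)·β' = +0.763187; +0.763187 ∈ [-0.1, 1.3) → IN Λ
#6 (23,6): internal coord 23 + (6)·β' = +21.844506; +21.844506 ∉ [-0.1, 1.3) → out
#7 (18,-1): internal coord 18 + (-1)·β' = +18.192582; +18.192582 ∉ [-0.1, 1.3) → out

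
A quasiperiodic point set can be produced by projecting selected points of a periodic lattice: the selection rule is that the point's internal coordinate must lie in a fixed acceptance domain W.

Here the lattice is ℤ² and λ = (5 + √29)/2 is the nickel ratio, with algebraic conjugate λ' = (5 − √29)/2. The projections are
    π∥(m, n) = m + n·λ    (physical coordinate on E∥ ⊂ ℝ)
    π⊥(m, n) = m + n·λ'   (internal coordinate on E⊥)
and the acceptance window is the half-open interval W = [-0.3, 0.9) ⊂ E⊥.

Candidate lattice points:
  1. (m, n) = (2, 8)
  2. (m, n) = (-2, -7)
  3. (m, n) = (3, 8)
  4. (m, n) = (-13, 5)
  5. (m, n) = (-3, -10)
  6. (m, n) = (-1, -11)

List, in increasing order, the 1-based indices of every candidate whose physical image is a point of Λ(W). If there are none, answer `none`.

Compute λ' = (5−√29)/2 = -0.1926, so π⊥(m,n) = m -0.1926·n.
candidate 1: (m,n)=(2,8) → π∥ = 2+8·λ ≈ 43.5407, π⊥ = 2+8·λ' ≈ 0.4593 ∈ [-0.3, 0.9) ⇒ IN Λ
candidate 2: (m,n)=(-2,-7) → π∥ = -2-7·λ ≈ -38.3481, π⊥ = -2-7·λ' ≈ -0.6519 ∉ [-0.3, 0.9) ⇒ out
candidate 3: (m,n)=(3,8) → π∥ = 3+8·λ ≈ 44.5407, π⊥ = 3+8·λ' ≈ 1.4593 ∉ [-0.3, 0.9) ⇒ out
candidate 4: (m,n)=(-13,5) → π∥ = -13+5·λ ≈ 12.9629, π⊥ = -13+5·λ' ≈ -13.9629 ∉ [-0.3, 0.9) ⇒ out
candidate 5: (m,n)=(-3,-10) → π∥ = -3-10·λ ≈ -54.9258, π⊥ = -3-10·λ' ≈ -1.0742 ∉ [-0.3, 0.9) ⇒ out
candidate 6: (m,n)=(-1,-11) → π∥ = -1-11·λ ≈ -58.1184, π⊥ = -1-11·λ' ≈ 1.1184 ∉ [-0.3, 0.9) ⇒ out

1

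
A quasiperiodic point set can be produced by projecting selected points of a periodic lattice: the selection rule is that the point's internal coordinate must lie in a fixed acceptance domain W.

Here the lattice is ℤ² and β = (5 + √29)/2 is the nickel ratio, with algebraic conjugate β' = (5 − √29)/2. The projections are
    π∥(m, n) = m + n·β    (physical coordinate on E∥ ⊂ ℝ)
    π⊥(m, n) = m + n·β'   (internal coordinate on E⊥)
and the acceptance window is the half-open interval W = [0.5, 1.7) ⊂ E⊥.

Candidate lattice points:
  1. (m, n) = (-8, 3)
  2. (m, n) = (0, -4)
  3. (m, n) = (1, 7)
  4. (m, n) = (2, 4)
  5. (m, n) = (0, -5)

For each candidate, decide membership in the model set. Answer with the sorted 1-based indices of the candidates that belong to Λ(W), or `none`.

2, 4, 5

Compute β' = (5−√29)/2 = -0.1926, so π⊥(m,n) = m -0.1926·n.
#1 (-8,3): internal coord -8 + (3)·β' = -8.5777; -8.5777 ∉ [0.5, 1.7) → out
#2 (0,-4): internal coord 0 + (-4)·β' = +0.7703; +0.7703 ∈ [0.5, 1.7) → IN Λ
#3 (1,7): internal coord 1 + (7)·β' = -0.3481; -0.3481 ∉ [0.5, 1.7) → out
#4 (2,4): internal coord 2 + (4)·β' = +1.2297; +1.2297 ∈ [0.5, 1.7) → IN Λ
#5 (0,-5): internal coord 0 + (-5)·β' = +0.9629; +0.9629 ∈ [0.5, 1.7) → IN Λ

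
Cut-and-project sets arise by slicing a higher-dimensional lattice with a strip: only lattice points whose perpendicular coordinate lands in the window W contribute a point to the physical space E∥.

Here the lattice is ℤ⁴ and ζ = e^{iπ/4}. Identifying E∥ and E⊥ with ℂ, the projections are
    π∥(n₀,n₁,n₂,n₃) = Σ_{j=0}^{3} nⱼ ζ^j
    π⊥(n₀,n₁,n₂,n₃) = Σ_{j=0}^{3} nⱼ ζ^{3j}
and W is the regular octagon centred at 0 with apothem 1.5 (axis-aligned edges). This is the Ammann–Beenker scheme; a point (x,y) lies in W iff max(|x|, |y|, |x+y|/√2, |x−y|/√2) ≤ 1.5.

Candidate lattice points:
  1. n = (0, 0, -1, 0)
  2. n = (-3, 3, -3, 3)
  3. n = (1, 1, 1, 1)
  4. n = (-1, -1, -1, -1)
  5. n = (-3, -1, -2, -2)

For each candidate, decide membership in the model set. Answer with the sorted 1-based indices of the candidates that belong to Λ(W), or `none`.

Internal map: ζ^{3j} for j=0..3 gives (1,0), (−√2/2,√2/2), (0,−1), (√2/2,√2/2).
candidate 1: n = (0, 0, -1, 0) → π⊥ ≈ (+0.00000, +1.00000); max(|x|,|y|,|x±y|/√2) = 1.00000 ≤ 1.5 ⇒ ∈ W
candidate 2: n = (-3, 3, -3, 3) → π⊥ ≈ (-3.00000, +7.24264); max(|x|,|y|,|x±y|/√2) = 7.24264 > 1.5 ⇒ ∉ W
candidate 3: n = (1, 1, 1, 1) → π⊥ ≈ (+1.00000, +0.41421); max(|x|,|y|,|x±y|/√2) = 1.00000 ≤ 1.5 ⇒ ∈ W
candidate 4: n = (-1, -1, -1, -1) → π⊥ ≈ (-1.00000, -0.41421); max(|x|,|y|,|x±y|/√2) = 1.00000 ≤ 1.5 ⇒ ∈ W
candidate 5: n = (-3, -1, -2, -2) → π⊥ ≈ (-3.70711, -0.12132); max(|x|,|y|,|x±y|/√2) = 3.70711 > 1.5 ⇒ ∉ W

1, 3, 4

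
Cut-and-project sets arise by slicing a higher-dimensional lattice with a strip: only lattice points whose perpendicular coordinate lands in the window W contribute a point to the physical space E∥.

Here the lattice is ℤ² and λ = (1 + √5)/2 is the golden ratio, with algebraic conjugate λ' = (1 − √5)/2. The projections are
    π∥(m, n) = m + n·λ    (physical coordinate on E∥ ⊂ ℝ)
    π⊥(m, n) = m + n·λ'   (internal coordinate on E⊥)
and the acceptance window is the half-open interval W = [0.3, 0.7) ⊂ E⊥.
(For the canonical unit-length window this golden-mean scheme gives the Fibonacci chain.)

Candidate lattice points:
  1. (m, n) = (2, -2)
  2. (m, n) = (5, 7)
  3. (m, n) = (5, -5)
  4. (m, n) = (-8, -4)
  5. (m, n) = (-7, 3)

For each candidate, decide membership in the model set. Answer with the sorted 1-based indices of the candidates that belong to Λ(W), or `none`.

2

λ' = (1−√5)/2 ≈ -0.6180.
[1] lift (2,-2): star map gives 3.2361; window check 0.3 ≤ 3.2361 < 0.7 is false → out
[2] lift (5,7): star map gives 0.6738; window check 0.3 ≤ 0.6738 < 0.7 is true → IN Λ
[3] lift (5,-5): star map gives 8.0902; window check 0.3 ≤ 8.0902 < 0.7 is false → out
[4] lift (-8,-4): star map gives -5.5279; window check 0.3 ≤ -5.5279 < 0.7 is false → out
[5] lift (-7,3): star map gives -8.8541; window check 0.3 ≤ -8.8541 < 0.7 is false → out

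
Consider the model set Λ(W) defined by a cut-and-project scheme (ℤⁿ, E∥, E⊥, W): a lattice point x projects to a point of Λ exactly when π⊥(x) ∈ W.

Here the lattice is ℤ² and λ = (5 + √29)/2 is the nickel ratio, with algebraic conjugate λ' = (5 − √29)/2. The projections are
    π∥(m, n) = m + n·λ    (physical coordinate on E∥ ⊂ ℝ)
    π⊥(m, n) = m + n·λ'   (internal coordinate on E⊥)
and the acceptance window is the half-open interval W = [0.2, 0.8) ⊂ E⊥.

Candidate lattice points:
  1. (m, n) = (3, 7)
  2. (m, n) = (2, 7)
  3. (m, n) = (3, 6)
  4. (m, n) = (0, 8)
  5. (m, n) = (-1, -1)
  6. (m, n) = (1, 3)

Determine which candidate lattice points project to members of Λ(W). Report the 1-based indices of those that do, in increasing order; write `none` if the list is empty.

Numerically λ ≈ 5.1926 and λ' = −1/λ ≈ -0.1926.
candidate 1: (m,n)=(3,7) → π∥ = 3+7·λ ≈ 39.3481, π⊥ = 3+7·λ' ≈ 1.6519 ∉ [0.2, 0.8) ⇒ out
candidate 2: (m,n)=(2,7) → π∥ = 2+7·λ ≈ 38.3481, π⊥ = 2+7·λ' ≈ 0.6519 ∈ [0.2, 0.8) ⇒ IN Λ
candidate 3: (m,n)=(3,6) → π∥ = 3+6·λ ≈ 34.1555, π⊥ = 3+6·λ' ≈ 1.8445 ∉ [0.2, 0.8) ⇒ out
candidate 4: (m,n)=(0,8) → π∥ = 0+8·λ ≈ 41.5407, π⊥ = 0+8·λ' ≈ -1.5407 ∉ [0.2, 0.8) ⇒ out
candidate 5: (m,n)=(-1,-1) → π∥ = -1-1·λ ≈ -6.1926, π⊥ = -1-1·λ' ≈ -0.8074 ∉ [0.2, 0.8) ⇒ out
candidate 6: (m,n)=(1,3) → π∥ = 1+3·λ ≈ 16.5777, π⊥ = 1+3·λ' ≈ 0.4223 ∈ [0.2, 0.8) ⇒ IN Λ

2, 6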